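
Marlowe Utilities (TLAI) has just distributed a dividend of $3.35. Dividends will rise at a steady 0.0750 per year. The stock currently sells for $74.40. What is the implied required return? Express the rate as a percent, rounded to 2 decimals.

12.34%

Rearranging the constant-growth DDM: r = D₁/P₀ + g.
D₁ = 3.35 × (1 + 0.075) = 3.6012.
r = 3.6012 / 74.40 + 0.075 = 0.04840 + 0.075 = 0.12340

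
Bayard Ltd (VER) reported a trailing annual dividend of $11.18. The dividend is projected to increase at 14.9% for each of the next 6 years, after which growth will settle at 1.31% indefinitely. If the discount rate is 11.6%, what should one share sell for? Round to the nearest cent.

$205.48

Two-stage DDM. Project D₁…D_6 at 0.149, terminal growth 0.0131, discount at r = 0.116.
D_1 = 12.8458
D_2 = 14.7598
D_3 = 16.9591
D_4 = 19.4860
D_5 = 22.3894
D_6 = 25.7254
Terminal value at t=6: TV = D_7/(r−g) = 26.0624/(0.116−0.0131) = 253.2788
P₀ = 12.8458/(1+0.116)^1 + 14.7598/(1+0.116)^2 + 16.9591/(1+0.116)^3 + 19.4860/(1+0.116)^4 + 22.3894/(1+0.116)^5 + 25.7254/(1+0.116)^6 + 253.2788/(1+0.116)^6 = 205.4782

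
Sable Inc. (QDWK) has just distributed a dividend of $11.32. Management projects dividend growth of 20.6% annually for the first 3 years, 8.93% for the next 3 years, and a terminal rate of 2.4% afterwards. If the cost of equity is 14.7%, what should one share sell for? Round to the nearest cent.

Three-stage DDM. Project D₁…D_6; terminal Gordon value at t=6 with g = 0.024; discount at r = 0.147.
D_1 = 13.6519
D_2 = 16.4642
D_3 = 19.8558
D_4 = 21.6290
D_5 = 23.5604
D_6 = 25.6644
TV_6 = 26.2803/(0.147−0.024) = 213.6612
P₀ = Σ Dₜ/(1+r)ᵗ + TV_6/(1+r)^6 = 167.0405

$167.04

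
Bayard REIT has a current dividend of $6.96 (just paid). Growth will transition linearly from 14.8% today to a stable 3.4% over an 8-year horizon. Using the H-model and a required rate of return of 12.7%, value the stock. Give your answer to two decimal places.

$111.51

H-model: P₀ = D₀[(1+g_L) + H(g_S−g_L)]/(r−g_L), with H = 8/2 = 4.
P₀ = 6.96 × [(1+0.034) + 4×(0.148−0.034)] / (0.127−0.034)
   = 6.96 × 1.4900 / 0.093 = 111.5097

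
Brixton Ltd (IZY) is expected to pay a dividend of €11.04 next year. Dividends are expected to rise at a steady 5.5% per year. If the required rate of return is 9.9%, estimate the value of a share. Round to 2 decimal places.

Gordon growth model: P₀ = D₁/(r − g), with D₁ = 11.04 given directly.
P₀ = 11.0400 / (0.099 − 0.055) = 11.0400 / 0.044 = 250.9091

€250.91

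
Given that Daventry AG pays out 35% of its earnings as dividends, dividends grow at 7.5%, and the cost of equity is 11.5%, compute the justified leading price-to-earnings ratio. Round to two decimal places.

Justified leading P/E = b/(r−g) = 0.35/(0.115−0.075) = 8.7500

8.75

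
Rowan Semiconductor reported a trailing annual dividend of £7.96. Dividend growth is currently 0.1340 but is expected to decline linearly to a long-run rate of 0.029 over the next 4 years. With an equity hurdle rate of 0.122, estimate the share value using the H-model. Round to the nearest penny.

£106.05

H-model: P₀ = D₀[(1+g_L) + H(g_S−g_L)]/(r−g_L), with H = 4/2 = 2.
P₀ = 7.96 × [(1+0.029) + 2×(0.134−0.029)] / (0.122−0.029)
   = 7.96 × 1.2390 / 0.093 = 106.0477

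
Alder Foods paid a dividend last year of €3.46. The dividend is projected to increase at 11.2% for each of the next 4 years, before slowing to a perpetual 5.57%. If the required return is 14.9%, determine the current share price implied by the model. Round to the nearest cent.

€47.11

Two-stage DDM. Project D₁…D_4 at 0.112, terminal growth 0.0557, discount at r = 0.149.
D_1 = 3.8475
D_2 = 4.2784
D_3 = 4.7576
D_4 = 5.2905
Terminal value at t=4: TV = D_5/(r−g) = 5.5852/(0.149−0.0557) = 59.8624
P₀ = 3.8475/(1+0.149)^1 + 4.2784/(1+0.149)^2 + 4.7576/(1+0.149)^3 + 5.2905/(1+0.149)^4 + 59.8624/(1+0.149)^4 = 47.1069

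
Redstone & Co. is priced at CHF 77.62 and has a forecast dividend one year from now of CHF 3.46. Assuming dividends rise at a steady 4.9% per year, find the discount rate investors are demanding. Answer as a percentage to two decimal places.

9.36%

Rearranging the constant-growth DDM: r = D₁/P₀ + g.
r = 3.4600 / 77.62 + 0.049 = 0.04458 + 0.049 = 0.09358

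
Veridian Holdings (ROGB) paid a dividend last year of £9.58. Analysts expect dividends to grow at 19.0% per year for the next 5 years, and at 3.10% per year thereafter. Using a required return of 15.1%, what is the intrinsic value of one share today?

Two-stage DDM. Project D₁…D_5 at 0.19, terminal growth 0.031, discount at r = 0.151.
D_1 = 11.4002
D_2 = 13.5662
D_3 = 16.1438
D_4 = 19.2111
D_5 = 22.8613
Terminal value at t=5: TV = D_6/(r−g) = 23.5700/(0.151−0.031) = 196.4164
P₀ = 11.4002/(1+0.151)^1 + 13.5662/(1+0.151)^2 + 16.1438/(1+0.151)^3 + 19.2111/(1+0.151)^4 + 22.8613/(1+0.151)^5 + 196.4164/(1+0.151)^5 = 150.2249

£150.22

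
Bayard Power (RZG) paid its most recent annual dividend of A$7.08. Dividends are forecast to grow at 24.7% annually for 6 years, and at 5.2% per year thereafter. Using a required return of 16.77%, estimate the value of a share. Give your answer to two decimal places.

Two-stage DDM. Project D₁…D_6 at 0.247, terminal growth 0.052, discount at r = 0.1677.
D_1 = 8.8288
D_2 = 11.0095
D_3 = 13.7288
D_4 = 17.1198
D_5 = 21.3484
D_6 = 26.6215
Terminal value at t=6: TV = D_7/(r−g) = 28.0058/(0.1677−0.052) = 242.0552
P₀ = 8.8288/(1+0.1677)^1 + 11.0095/(1+0.1677)^2 + 13.7288/(1+0.1677)^3 + 17.1198/(1+0.1677)^4 + 21.3484/(1+0.1677)^5 + 26.6215/(1+0.1677)^6 + 242.0552/(1+0.1677)^6 = 149.2839

A$149.28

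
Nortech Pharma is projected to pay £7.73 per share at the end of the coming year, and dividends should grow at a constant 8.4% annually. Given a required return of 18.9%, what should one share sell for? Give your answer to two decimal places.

£73.62

Gordon growth model: P₀ = D₁/(r − g), with D₁ = 7.73 given directly.
P₀ = 7.7300 / (0.189 − 0.084) = 7.7300 / 0.105 = 73.6190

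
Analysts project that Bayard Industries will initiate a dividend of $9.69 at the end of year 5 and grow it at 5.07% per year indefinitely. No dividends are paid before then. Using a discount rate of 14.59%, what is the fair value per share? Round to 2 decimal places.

Deferred-dividend DDM. At t=4 the remaining stream is a growing perpetuity with first payment D_5 = 9.69.
V_4 = D_5/(r−g) = 9.69/(0.1459−0.0507) = 101.7857
P₀ = V_4/(1+r)^4 = 101.7857/(1+0.1459)^4 = 59.0337

$59.03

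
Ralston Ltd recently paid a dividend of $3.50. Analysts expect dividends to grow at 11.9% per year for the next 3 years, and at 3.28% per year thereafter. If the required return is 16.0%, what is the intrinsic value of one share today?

$35.29

Two-stage DDM. Project D₁…D_3 at 0.119, terminal growth 0.0328, discount at r = 0.16.
D_1 = 3.9165
D_2 = 4.3826
D_3 = 4.9041
Terminal value at t=3: TV = D_4/(r−g) = 5.0649/(0.16−0.0328) = 39.8187
P₀ = 3.9165/(1+0.16)^1 + 4.3826/(1+0.16)^2 + 4.9041/(1+0.16)^3 + 39.8187/(1+0.16)^3 = 35.2853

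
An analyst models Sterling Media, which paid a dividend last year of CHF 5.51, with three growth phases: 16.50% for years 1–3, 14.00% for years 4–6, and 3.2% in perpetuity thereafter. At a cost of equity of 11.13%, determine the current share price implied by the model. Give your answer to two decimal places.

CHF 127.40

Three-stage DDM. Project D₁…D_6; terminal Gordon value at t=6 with g = 0.032; discount at r = 0.1113.
D_1 = 6.4192
D_2 = 7.4783
D_3 = 8.7122
D_4 = 9.9319
D_5 = 11.3224
D_6 = 12.9076
TV_6 = 13.3206/(0.1113−0.032) = 167.9772
P₀ = Σ Dₜ/(1+r)ᵗ + TV_6/(1+r)^6 = 127.4032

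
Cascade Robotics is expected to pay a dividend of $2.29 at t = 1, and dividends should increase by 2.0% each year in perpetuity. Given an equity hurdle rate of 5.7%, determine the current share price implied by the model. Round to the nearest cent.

Gordon growth model: P₀ = D₁/(r − g), with D₁ = 2.29 given directly.
P₀ = 2.2900 / (0.057 − 0.02) = 2.2900 / 0.037 = 61.8919

$61.89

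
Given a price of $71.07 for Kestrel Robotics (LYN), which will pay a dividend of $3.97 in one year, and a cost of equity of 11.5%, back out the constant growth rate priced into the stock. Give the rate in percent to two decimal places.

5.91%

From P₀ = D₁/(r − g), the implied growth is g = r − D₁/P₀.
g = 0.115 − 3.97/71.07 = 0.115 − 0.05586 = 0.05914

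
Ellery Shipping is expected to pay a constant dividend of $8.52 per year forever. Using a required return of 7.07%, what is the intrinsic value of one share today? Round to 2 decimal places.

$120.51

Zero-growth DDM (perpetuity): P₀ = D/r = 8.52 / 0.0707 = 120.5092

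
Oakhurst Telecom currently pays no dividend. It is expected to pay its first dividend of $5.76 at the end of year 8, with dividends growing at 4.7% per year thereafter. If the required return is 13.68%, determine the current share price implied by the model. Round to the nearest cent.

$26.14

Deferred-dividend DDM. At t=7 the remaining stream is a growing perpetuity with first payment D_8 = 5.76.
V_7 = D_8/(r−g) = 5.76/(0.1368−0.047) = 64.1425
P₀ = V_7/(1+r)^7 = 64.1425/(1+0.1368)^7 = 26.1431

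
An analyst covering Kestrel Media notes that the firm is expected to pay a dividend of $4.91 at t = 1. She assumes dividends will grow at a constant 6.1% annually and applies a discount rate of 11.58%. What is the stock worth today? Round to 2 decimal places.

Gordon growth model: P₀ = D₁/(r − g), with D₁ = 4.91 given directly.
P₀ = 4.9100 / (0.1158 − 0.061) = 4.9100 / 0.0548 = 89.5985

$89.60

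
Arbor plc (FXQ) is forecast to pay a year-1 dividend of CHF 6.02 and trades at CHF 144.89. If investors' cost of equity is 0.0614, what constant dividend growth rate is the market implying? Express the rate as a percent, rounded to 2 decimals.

From P₀ = D₁/(r − g), the implied growth is g = r − D₁/P₀.
g = 0.0614 − 6.02/144.89 = 0.0614 − 0.04155 = 0.01985

1.99%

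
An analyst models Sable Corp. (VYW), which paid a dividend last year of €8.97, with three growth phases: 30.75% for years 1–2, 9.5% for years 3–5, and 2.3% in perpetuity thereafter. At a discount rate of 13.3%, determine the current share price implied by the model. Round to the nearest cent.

€156.07

Three-stage DDM. Project D₁…D_5; terminal Gordon value at t=5 with g = 0.023; discount at r = 0.133.
D_1 = 11.7283
D_2 = 15.3347
D_3 = 16.7915
D_4 = 18.3867
D_5 = 20.1334
TV_5 = 20.5965/(0.133−0.023) = 187.2411
P₀ = Σ Dₜ/(1+r)ᵗ + TV_5/(1+r)^5 = 156.0728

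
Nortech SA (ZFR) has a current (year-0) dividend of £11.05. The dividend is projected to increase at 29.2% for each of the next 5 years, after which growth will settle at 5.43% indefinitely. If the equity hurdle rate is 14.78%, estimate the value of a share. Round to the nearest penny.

£305.07

Two-stage DDM. Project D₁…D_5 at 0.292, terminal growth 0.0543, discount at r = 0.1478.
D_1 = 14.2766
D_2 = 18.4454
D_3 = 23.8314
D_4 = 30.7902
D_5 = 39.7809
Terminal value at t=5: TV = D_6/(r−g) = 41.9410/(0.1478−0.0543) = 448.5671
P₀ = 14.2766/(1+0.1478)^1 + 18.4454/(1+0.1478)^2 + 23.8314/(1+0.1478)^3 + 30.7902/(1+0.1478)^4 + 39.7809/(1+0.1478)^5 + 448.5671/(1+0.1478)^5 = 305.0697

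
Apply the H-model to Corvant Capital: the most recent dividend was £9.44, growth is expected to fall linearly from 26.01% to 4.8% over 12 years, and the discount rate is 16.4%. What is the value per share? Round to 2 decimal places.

£188.85

H-model: P₀ = D₀[(1+g_L) + H(g_S−g_L)]/(r−g_L), with H = 12/2 = 6.
P₀ = 9.44 × [(1+0.048) + 6×(0.2601−0.048)] / (0.164−0.048)
   = 9.44 × 2.3206 / 0.116 = 188.8488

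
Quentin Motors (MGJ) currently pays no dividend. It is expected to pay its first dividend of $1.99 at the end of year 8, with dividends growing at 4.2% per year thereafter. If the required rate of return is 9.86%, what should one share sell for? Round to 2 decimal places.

$18.20

Deferred-dividend DDM. At t=7 the remaining stream is a growing perpetuity with first payment D_8 = 1.99.
V_7 = D_8/(r−g) = 1.99/(0.0986−0.042) = 35.1590
P₀ = V_7/(1+r)^7 = 35.1590/(1+0.0986)^7 = 18.2037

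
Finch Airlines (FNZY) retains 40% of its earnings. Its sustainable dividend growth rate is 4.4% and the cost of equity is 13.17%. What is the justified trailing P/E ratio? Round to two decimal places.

Payout ratio b = 1 − 0.40 = 0.60.
Justified trailing P/E = b(1+g)/(r−g) = 0.60×(1+0.044)/(0.1317−0.044) = 7.1425

7.14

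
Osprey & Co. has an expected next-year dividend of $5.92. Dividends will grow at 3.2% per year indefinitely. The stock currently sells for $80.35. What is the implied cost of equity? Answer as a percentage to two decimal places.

Rearranging the constant-growth DDM: r = D₁/P₀ + g.
r = 5.9200 / 80.35 + 0.032 = 0.07368 + 0.032 = 0.10568

10.57%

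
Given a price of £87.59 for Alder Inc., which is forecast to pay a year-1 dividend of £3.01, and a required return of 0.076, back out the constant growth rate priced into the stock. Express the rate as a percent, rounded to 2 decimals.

4.16%

From P₀ = D₁/(r − g), the implied growth is g = r − D₁/P₀.
g = 0.076 − 3.01/87.59 = 0.076 − 0.03436 = 0.04164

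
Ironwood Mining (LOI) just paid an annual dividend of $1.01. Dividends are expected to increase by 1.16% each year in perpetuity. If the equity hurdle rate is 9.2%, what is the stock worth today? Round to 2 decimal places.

$12.71

Gordon growth model: P₀ = D₁/(r − g). D₁ = 1.01 × (1 + 0.0116) = 1.0217.
P₀ = 1.0217 / (0.092 − 0.0116) = 1.0217 / 0.0804 = 12.7079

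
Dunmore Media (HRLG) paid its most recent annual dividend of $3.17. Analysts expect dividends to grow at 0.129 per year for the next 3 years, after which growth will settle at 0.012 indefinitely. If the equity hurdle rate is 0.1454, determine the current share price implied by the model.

$32.27

Two-stage DDM. Project D₁…D_3 at 0.129, terminal growth 0.012, discount at r = 0.1454.
D_1 = 3.5789
D_2 = 4.0406
D_3 = 4.5619
Terminal value at t=3: TV = D_4/(r−g) = 4.6166/(0.1454−0.012) = 34.6071
P₀ = 3.5789/(1+0.1454)^1 + 4.0406/(1+0.1454)^2 + 4.5619/(1+0.1454)^3 + 34.6071/(1+0.1454)^3 = 32.2703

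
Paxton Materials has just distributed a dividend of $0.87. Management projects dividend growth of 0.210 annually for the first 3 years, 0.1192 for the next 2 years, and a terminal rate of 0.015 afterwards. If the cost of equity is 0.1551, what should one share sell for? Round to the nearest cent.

$11.58

Three-stage DDM. Project D₁…D_5; terminal Gordon value at t=5 with g = 0.015; discount at r = 0.1551.
D_1 = 1.0527
D_2 = 1.2738
D_3 = 1.5413
D_4 = 1.7250
D_5 = 1.9306
TV_5 = 1.9596/(0.1551−0.015) = 13.9868
P₀ = Σ Dₜ/(1+r)ᵗ + TV_5/(1+r)^5 = 11.5756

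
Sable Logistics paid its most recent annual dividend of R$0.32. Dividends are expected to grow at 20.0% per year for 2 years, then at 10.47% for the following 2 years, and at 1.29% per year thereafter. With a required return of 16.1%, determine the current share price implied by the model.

Three-stage DDM. Project D₁…D_4; terminal Gordon value at t=4 with g = 0.0129; discount at r = 0.161.
D_1 = 0.3840
D_2 = 0.4608
D_3 = 0.5090
D_4 = 0.5623
TV_4 = 0.5696/(0.161−0.0129) = 3.8460
P₀ = Σ Dₜ/(1+r)ᵗ + TV_4/(1+r)^4 = 3.4242

R$3.42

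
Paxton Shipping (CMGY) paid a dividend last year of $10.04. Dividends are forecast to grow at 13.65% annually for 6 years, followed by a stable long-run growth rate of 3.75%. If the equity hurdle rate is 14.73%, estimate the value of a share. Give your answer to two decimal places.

Two-stage DDM. Project D₁…D_6 at 0.1365, terminal growth 0.0375, discount at r = 0.1473.
D_1 = 11.4105
D_2 = 12.9680
D_3 = 14.7381
D_4 = 16.7499
D_5 = 19.0362
D_6 = 21.6347
Terminal value at t=6: TV = D_7/(r−g) = 22.4460/(0.1473−0.0375) = 204.4260
P₀ = 11.4105/(1+0.1473)^1 + 12.9680/(1+0.1473)^2 + 14.7381/(1+0.1473)^3 + 16.7499/(1+0.1473)^4 + 19.0362/(1+0.1473)^5 + 21.6347/(1+0.1473)^6 + 204.4260/(1+0.1473)^6 = 147.9204

$147.92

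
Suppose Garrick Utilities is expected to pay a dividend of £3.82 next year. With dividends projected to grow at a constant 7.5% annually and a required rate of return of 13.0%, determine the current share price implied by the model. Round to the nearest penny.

£69.45

Gordon growth model: P₀ = D₁/(r − g), with D₁ = 3.82 given directly.
P₀ = 3.8200 / (0.13 − 0.075) = 3.8200 / 0.055 = 69.4545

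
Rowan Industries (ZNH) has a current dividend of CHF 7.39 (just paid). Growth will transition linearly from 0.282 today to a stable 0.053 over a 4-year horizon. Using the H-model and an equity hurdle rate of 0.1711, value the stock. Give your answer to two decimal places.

CHF 94.55

H-model: P₀ = D₀[(1+g_L) + H(g_S−g_L)]/(r−g_L), with H = 4/2 = 2.
P₀ = 7.39 × [(1+0.053) + 2×(0.282−0.053)] / (0.1711−0.053)
   = 7.39 × 1.5110 / 0.1181 = 94.5494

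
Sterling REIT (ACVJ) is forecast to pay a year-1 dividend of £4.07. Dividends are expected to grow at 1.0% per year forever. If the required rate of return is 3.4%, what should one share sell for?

Gordon growth model: P₀ = D₁/(r − g), with D₁ = 4.07 given directly.
P₀ = 4.0700 / (0.034 − 0.01) = 4.0700 / 0.024 = 169.5833

£169.58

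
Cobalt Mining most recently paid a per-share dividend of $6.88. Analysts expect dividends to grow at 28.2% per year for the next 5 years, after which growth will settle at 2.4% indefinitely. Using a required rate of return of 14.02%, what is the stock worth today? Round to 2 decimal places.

$158.52

Two-stage DDM. Project D₁…D_5 at 0.282, terminal growth 0.024, discount at r = 0.1402.
D_1 = 8.8202
D_2 = 11.3074
D_3 = 14.4961
D_4 = 18.5841
D_5 = 23.8248
Terminal value at t=5: TV = D_6/(r−g) = 24.3966/(0.1402−0.024) = 209.9531
P₀ = 8.8202/(1+0.1402)^1 + 11.3074/(1+0.1402)^2 + 14.4961/(1+0.1402)^3 + 18.5841/(1+0.1402)^4 + 23.8248/(1+0.1402)^5 + 209.9531/(1+0.1402)^5 = 158.5186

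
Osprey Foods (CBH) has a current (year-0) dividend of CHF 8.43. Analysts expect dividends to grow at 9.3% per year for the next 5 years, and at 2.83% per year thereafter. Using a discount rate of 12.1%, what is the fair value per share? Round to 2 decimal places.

CHF 121.50

Two-stage DDM. Project D₁…D_5 at 0.093, terminal growth 0.0283, discount at r = 0.121.
D_1 = 9.2140
D_2 = 10.0709
D_3 = 11.0075
D_4 = 12.0312
D_5 = 13.1501
Terminal value at t=5: TV = D_6/(r−g) = 13.5222/(0.121−0.0283) = 145.8708
P₀ = 9.2140/(1+0.121)^1 + 10.0709/(1+0.121)^2 + 11.0075/(1+0.121)^3 + 12.0312/(1+0.121)^4 + 13.1501/(1+0.121)^5 + 145.8708/(1+0.121)^5 = 121.4973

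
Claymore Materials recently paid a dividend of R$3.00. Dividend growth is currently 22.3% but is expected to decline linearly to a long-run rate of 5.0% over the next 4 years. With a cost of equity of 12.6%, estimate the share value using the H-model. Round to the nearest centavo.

H-model: P₀ = D₀[(1+g_L) + H(g_S−g_L)]/(r−g_L), with H = 4/2 = 2.
P₀ = 3.00 × [(1+0.05) + 2×(0.223−0.05)] / (0.126−0.05)
   = 3.00 × 1.3960 / 0.076 = 55.1053

R$55.11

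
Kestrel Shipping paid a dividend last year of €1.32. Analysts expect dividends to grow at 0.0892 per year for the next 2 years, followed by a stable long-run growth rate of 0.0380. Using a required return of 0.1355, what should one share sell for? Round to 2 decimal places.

€15.41

Two-stage DDM. Project D₁…D_2 at 0.0892, terminal growth 0.038, discount at r = 0.1355.
D_1 = 1.4377
D_2 = 1.5660
Terminal value at t=2: TV = D_3/(r−g) = 1.6255/(0.1355−0.038) = 16.6718
P₀ = 1.4377/(1+0.1355)^1 + 1.5660/(1+0.1355)^2 + 16.6718/(1+0.1355)^2 = 15.4110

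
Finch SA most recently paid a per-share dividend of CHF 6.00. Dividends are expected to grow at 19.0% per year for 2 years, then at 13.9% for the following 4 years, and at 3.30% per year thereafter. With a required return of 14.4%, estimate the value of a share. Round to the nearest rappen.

CHF 97.79

Three-stage DDM. Project D₁…D_6; terminal Gordon value at t=6 with g = 0.033; discount at r = 0.144.
D_1 = 7.1400
D_2 = 8.4966
D_3 = 9.6776
D_4 = 11.0228
D_5 = 12.5550
D_6 = 14.3001
TV_6 = 14.7720/(0.144−0.033) = 133.0814
P₀ = Σ Dₜ/(1+r)ᵗ + TV_6/(1+r)^6 = 97.7890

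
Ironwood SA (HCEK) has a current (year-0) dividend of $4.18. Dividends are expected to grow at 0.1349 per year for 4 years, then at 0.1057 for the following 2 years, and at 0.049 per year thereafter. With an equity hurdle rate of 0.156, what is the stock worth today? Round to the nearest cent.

Three-stage DDM. Project D₁…D_6; terminal Gordon value at t=6 with g = 0.049; discount at r = 0.156.
D_1 = 4.7439
D_2 = 5.3838
D_3 = 6.1101
D_4 = 6.9344
D_5 = 7.6673
D_6 = 8.4778
TV_6 = 8.8932/(0.156−0.049) = 83.1138
P₀ = Σ Dₜ/(1+r)ᵗ + TV_6/(1+r)^6 = 58.0652

$58.07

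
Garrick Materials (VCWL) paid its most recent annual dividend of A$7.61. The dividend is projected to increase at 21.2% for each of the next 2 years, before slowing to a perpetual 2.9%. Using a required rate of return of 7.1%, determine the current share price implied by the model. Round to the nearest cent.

A$257.13

Two-stage DDM. Project D₁…D_2 at 0.212, terminal growth 0.029, discount at r = 0.071.
D_1 = 9.2233
D_2 = 11.1787
Terminal value at t=2: TV = D_3/(r−g) = 11.5028/(0.071−0.029) = 273.8773
P₀ = 9.2233/(1+0.071)^1 + 11.1787/(1+0.071)^2 + 273.8773/(1+0.071)^2 = 257.1260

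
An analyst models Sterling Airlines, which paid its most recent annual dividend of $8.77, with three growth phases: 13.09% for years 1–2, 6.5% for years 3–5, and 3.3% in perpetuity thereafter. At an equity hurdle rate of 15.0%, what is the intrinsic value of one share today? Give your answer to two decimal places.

$98.44

Three-stage DDM. Project D₁…D_5; terminal Gordon value at t=5 with g = 0.033; discount at r = 0.15.
D_1 = 9.9180
D_2 = 11.2163
D_3 = 11.9453
D_4 = 12.7218
D_5 = 13.5487
TV_5 = 13.9958/(0.15−0.033) = 119.6221
P₀ = Σ Dₜ/(1+r)ᵗ + TV_5/(1+r)^5 = 98.4428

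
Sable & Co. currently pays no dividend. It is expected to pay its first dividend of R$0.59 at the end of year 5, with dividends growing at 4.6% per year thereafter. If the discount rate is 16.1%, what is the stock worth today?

R$2.82

Deferred-dividend DDM. At t=4 the remaining stream is a growing perpetuity with first payment D_5 = 0.59.
V_4 = D_5/(r−g) = 0.59/(0.161−0.046) = 5.1304
P₀ = V_4/(1+r)^4 = 5.1304/(1+0.161)^4 = 2.8237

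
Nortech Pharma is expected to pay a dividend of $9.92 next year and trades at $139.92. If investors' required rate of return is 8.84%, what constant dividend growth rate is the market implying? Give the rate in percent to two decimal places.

From P₀ = D₁/(r − g), the implied growth is g = r − D₁/P₀.
g = 0.0884 − 9.92/139.92 = 0.0884 − 0.07090 = 0.01750

1.75%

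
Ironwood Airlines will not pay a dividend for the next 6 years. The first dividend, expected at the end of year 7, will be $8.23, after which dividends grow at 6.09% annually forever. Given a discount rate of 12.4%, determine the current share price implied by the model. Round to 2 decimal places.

$64.68

Deferred-dividend DDM. At t=6 the remaining stream is a growing perpetuity with first payment D_7 = 8.23.
V_6 = D_7/(r−g) = 8.23/(0.124−0.0609) = 130.4279
P₀ = V_6/(1+r)^6 = 130.4279/(1+0.124)^6 = 64.6804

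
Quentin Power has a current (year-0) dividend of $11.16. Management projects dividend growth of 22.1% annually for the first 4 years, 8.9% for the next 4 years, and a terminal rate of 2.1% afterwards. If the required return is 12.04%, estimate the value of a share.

$258.58

Three-stage DDM. Project D₁…D_8; terminal Gordon value at t=8 with g = 0.021; discount at r = 0.1204.
D_1 = 13.6264
D_2 = 16.6378
D_3 = 20.3147
D_4 = 24.8043
D_5 = 27.0119
D_6 = 29.4159
D_7 = 32.0339
D_8 = 34.8850
TV_8 = 35.6176/(0.1204−0.021) = 358.3255
P₀ = Σ Dₜ/(1+r)ᵗ + TV_8/(1+r)^8 = 258.5849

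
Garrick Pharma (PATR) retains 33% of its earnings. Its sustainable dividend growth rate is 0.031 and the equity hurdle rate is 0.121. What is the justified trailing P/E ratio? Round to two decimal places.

7.68

Payout ratio b = 1 − 0.33 = 0.67.
Justified trailing P/E = b(1+g)/(r−g) = 0.67×(1+0.031)/(0.121−0.031) = 7.6752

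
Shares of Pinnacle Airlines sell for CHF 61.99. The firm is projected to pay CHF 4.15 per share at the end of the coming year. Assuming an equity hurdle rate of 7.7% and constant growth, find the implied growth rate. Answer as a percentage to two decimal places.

1.01%

From P₀ = D₁/(r − g), the implied growth is g = r − D₁/P₀.
g = 0.077 − 4.15/61.99 = 0.077 − 0.06695 = 0.01005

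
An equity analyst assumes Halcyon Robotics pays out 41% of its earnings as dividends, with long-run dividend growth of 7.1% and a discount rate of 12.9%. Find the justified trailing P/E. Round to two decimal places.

7.57

Justified trailing P/E = b(1+g)/(r−g) = 0.41×(1+0.071)/(0.129−0.071) = 7.5709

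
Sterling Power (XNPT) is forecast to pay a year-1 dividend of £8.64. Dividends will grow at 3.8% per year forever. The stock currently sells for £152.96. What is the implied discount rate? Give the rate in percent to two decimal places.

9.45%

Rearranging the constant-growth DDM: r = D₁/P₀ + g.
r = 8.6400 / 152.96 + 0.038 = 0.05649 + 0.038 = 0.09449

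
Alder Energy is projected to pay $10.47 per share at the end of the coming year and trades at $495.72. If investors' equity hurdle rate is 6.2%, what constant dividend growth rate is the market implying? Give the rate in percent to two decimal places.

4.09%

From P₀ = D₁/(r − g), the implied growth is g = r − D₁/P₀.
g = 0.062 − 10.47/495.72 = 0.062 − 0.02112 = 0.04088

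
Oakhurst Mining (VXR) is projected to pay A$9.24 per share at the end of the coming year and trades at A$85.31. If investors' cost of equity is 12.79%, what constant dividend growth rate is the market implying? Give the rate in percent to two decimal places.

1.96%

From P₀ = D₁/(r − g), the implied growth is g = r − D₁/P₀.
g = 0.1279 − 9.24/85.31 = 0.1279 − 0.10831 = 0.01959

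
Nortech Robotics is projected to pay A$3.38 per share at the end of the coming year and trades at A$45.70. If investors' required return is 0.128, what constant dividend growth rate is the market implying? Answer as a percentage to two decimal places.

5.40%

From P₀ = D₁/(r − g), the implied growth is g = r − D₁/P₀.
g = 0.128 − 3.38/45.70 = 0.128 − 0.07396 = 0.05404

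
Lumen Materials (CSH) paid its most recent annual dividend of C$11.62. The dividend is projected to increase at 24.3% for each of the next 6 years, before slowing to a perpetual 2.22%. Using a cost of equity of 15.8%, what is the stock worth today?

Two-stage DDM. Project D₁…D_6 at 0.243, terminal growth 0.0222, discount at r = 0.158.
D_1 = 14.4437
D_2 = 17.9535
D_3 = 22.3162
D_4 = 27.7390
D_5 = 34.4796
D_6 = 42.8581
Terminal value at t=6: TV = D_7/(r−g) = 43.8095/(0.158−0.0222) = 322.6034
P₀ = 14.4437/(1+0.158)^1 + 17.9535/(1+0.158)^2 + 22.3162/(1+0.158)^3 + 27.7390/(1+0.158)^4 + 34.4796/(1+0.158)^5 + 42.8581/(1+0.158)^6 + 322.6034/(1+0.158)^6 = 223.7792

C$223.78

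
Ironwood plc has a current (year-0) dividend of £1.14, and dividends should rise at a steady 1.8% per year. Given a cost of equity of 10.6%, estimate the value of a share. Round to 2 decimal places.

Gordon growth model: P₀ = D₁/(r − g). D₁ = 1.14 × (1 + 0.018) = 1.1605.
P₀ = 1.1605 / (0.106 − 0.018) = 1.1605 / 0.088 = 13.1877

£13.19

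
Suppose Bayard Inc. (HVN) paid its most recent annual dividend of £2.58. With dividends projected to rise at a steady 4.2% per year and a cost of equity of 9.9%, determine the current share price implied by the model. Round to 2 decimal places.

£47.16

Gordon growth model: P₀ = D₁/(r − g). D₁ = 2.58 × (1 + 0.042) = 2.6884.
P₀ = 2.6884 / (0.099 − 0.042) = 2.6884 / 0.057 = 47.1642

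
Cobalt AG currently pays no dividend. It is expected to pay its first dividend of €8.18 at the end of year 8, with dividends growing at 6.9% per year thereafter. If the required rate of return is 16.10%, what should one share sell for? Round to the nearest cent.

€31.27

Deferred-dividend DDM. At t=7 the remaining stream is a growing perpetuity with first payment D_8 = 8.18.
V_7 = D_8/(r−g) = 8.18/(0.161−0.069) = 88.9130
P₀ = V_7/(1+r)^7 = 88.9130/(1+0.161)^7 = 31.2709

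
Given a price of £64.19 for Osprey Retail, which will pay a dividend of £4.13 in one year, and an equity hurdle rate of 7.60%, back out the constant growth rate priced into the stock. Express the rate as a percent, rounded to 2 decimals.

From P₀ = D₁/(r − g), the implied growth is g = r − D₁/P₀.
g = 0.076 − 4.13/64.19 = 0.076 − 0.06434 = 0.01166

1.17%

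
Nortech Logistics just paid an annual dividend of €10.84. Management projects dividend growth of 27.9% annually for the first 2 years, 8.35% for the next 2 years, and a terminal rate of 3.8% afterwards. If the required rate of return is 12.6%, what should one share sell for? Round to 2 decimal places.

€205.46

Three-stage DDM. Project D₁…D_4; terminal Gordon value at t=4 with g = 0.038; discount at r = 0.126.
D_1 = 13.8644
D_2 = 17.7325
D_3 = 19.2132
D_4 = 20.8175
TV_4 = 21.6085/(0.126−0.038) = 245.5517
P₀ = Σ Dₜ/(1+r)ᵗ + TV_4/(1+r)^4 = 205.4600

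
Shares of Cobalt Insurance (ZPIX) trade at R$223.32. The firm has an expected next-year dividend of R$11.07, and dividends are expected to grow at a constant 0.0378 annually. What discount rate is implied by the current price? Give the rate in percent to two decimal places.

8.74%

Rearranging the constant-growth DDM: r = D₁/P₀ + g.
r = 11.0700 / 223.32 + 0.0378 = 0.04957 + 0.0378 = 0.08737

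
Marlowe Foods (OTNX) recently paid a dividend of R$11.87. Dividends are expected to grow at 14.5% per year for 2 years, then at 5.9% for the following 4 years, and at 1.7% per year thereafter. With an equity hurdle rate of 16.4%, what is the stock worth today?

R$114.08

Three-stage DDM. Project D₁…D_6; terminal Gordon value at t=6 with g = 0.017; discount at r = 0.164.
D_1 = 13.5911
D_2 = 15.5619
D_3 = 16.4800
D_4 = 17.4523
D_5 = 18.4820
D_6 = 19.5725
TV_6 = 19.9052/(0.164−0.017) = 135.4095
P₀ = Σ Dₜ/(1+r)ᵗ + TV_6/(1+r)^6 = 114.0786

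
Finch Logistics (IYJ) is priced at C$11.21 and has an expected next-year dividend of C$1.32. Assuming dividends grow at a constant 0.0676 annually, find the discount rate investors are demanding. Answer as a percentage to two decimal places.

18.54%

Rearranging the constant-growth DDM: r = D₁/P₀ + g.
r = 1.3200 / 11.21 + 0.0676 = 0.11775 + 0.0676 = 0.18535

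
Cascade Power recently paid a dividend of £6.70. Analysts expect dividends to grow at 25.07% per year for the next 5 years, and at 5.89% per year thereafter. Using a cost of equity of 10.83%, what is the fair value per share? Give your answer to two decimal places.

Two-stage DDM. Project D₁…D_5 at 0.2507, terminal growth 0.0589, discount at r = 0.1083.
D_1 = 8.3797
D_2 = 10.4805
D_3 = 13.1079
D_4 = 16.3941
D_5 = 20.5041
Terminal value at t=5: TV = D_6/(r−g) = 21.7118/(0.1083−0.0589) = 439.5098
P₀ = 8.3797/(1+0.1083)^1 + 10.4805/(1+0.1083)^2 + 13.1079/(1+0.1083)^3 + 16.3941/(1+0.1083)^4 + 20.5041/(1+0.1083)^5 + 439.5098/(1+0.1083)^5 = 311.6834

£311.68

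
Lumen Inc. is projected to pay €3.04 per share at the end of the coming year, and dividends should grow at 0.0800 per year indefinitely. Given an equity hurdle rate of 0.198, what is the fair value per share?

Gordon growth model: P₀ = D₁/(r − g), with D₁ = 3.04 given directly.
P₀ = 3.0400 / (0.198 − 0.08) = 3.0400 / 0.118 = 25.7627

€25.76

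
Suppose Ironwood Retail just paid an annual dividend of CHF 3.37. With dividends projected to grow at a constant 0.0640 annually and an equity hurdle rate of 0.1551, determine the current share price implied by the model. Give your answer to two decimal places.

Gordon growth model: P₀ = D₁/(r − g). D₁ = 3.37 × (1 + 0.064) = 3.5857.
P₀ = 3.5857 / (0.1551 − 0.064) = 3.5857 / 0.0911 = 39.3598

CHF 39.36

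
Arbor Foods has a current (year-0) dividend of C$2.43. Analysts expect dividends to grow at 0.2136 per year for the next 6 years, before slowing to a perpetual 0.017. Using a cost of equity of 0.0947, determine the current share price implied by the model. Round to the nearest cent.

C$80.29

Two-stage DDM. Project D₁…D_6 at 0.2136, terminal growth 0.017, discount at r = 0.0947.
D_1 = 2.9490
D_2 = 3.5790
D_3 = 4.3434
D_4 = 5.2712
D_5 = 6.3971
D_6 = 7.7635
Terminal value at t=6: TV = D_7/(r−g) = 7.8955/(0.0947−0.017) = 101.6154
P₀ = 2.9490/(1+0.0947)^1 + 3.5790/(1+0.0947)^2 + 4.3434/(1+0.0947)^3 + 5.2712/(1+0.0947)^4 + 6.3971/(1+0.0947)^5 + 7.7635/(1+0.0947)^6 + 101.6154/(1+0.0947)^6 = 80.2880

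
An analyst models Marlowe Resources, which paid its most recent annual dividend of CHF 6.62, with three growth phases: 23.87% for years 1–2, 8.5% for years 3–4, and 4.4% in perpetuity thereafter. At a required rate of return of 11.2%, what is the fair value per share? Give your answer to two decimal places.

CHF 151.49

Three-stage DDM. Project D₁…D_4; terminal Gordon value at t=4 with g = 0.044; discount at r = 0.112.
D_1 = 8.2002
D_2 = 10.1576
D_3 = 11.0210
D_4 = 11.9578
TV_4 = 12.4839/(0.112−0.044) = 183.5867
P₀ = Σ Dₜ/(1+r)ᵗ + TV_4/(1+r)^4 = 151.4908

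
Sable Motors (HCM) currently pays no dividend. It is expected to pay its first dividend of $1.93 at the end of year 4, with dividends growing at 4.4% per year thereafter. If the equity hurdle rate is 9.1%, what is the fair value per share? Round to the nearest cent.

$31.62

Deferred-dividend DDM. At t=3 the remaining stream is a growing perpetuity with first payment D_4 = 1.93.
V_3 = D_4/(r−g) = 1.93/(0.091−0.044) = 41.0638
P₀ = V_3/(1+r)^3 = 41.0638/(1+0.091)^3 = 31.6217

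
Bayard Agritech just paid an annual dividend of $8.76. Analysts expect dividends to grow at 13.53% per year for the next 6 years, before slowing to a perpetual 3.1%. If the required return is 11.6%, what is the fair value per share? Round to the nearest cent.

Two-stage DDM. Project D₁…D_6 at 0.1353, terminal growth 0.031, discount at r = 0.116.
D_1 = 9.9452
D_2 = 11.2908
D_3 = 12.8185
D_4 = 14.5528
D_5 = 16.5218
D_6 = 18.7572
Terminal value at t=6: TV = D_7/(r−g) = 19.3387/(0.116−0.031) = 227.5138
P₀ = 9.9452/(1+0.116)^1 + 11.2908/(1+0.116)^2 + 12.8185/(1+0.116)^3 + 14.5528/(1+0.116)^4 + 16.5218/(1+0.116)^5 + 18.7572/(1+0.116)^6 + 227.5138/(1+0.116)^6 = 173.6014

$173.60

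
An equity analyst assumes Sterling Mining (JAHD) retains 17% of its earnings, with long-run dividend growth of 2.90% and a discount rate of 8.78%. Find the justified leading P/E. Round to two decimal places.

14.12

Payout ratio b = 1 − 0.17 = 0.83.
Justified leading P/E = b/(r−g) = 0.83/(0.0878−0.029) = 14.1156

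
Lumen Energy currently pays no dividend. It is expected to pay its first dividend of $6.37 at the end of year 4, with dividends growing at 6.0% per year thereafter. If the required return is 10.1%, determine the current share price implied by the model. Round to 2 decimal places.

Deferred-dividend DDM. At t=3 the remaining stream is a growing perpetuity with first payment D_4 = 6.37.
V_3 = D_4/(r−g) = 6.37/(0.101−0.06) = 155.3659
P₀ = V_3/(1+r)^3 = 155.3659/(1+0.101)^3 = 116.4109

$116.41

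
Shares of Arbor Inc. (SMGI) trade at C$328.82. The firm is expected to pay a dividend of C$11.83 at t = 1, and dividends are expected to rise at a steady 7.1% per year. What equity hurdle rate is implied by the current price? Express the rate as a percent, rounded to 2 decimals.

Rearranging the constant-growth DDM: r = D₁/P₀ + g.
r = 11.8300 / 328.82 + 0.071 = 0.03598 + 0.071 = 0.10698

10.70%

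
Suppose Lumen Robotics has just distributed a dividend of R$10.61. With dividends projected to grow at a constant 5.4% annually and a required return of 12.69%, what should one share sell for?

R$153.40

Gordon growth model: P₀ = D₁/(r − g). D₁ = 10.61 × (1 + 0.054) = 11.1829.
P₀ = 11.1829 / (0.1269 − 0.054) = 11.1829 / 0.0729 = 153.4011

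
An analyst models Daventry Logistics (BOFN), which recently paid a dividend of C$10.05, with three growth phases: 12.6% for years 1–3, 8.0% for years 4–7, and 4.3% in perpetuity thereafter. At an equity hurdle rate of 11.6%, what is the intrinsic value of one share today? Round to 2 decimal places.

Three-stage DDM. Project D₁…D_7; terminal Gordon value at t=7 with g = 0.043; discount at r = 0.116.
D_1 = 11.3163
D_2 = 12.7422
D_3 = 14.3477
D_4 = 15.4955
D_5 = 16.7351
D_6 = 18.0739
D_7 = 19.5198
TV_7 = 20.3592/(0.116−0.043) = 278.8931
P₀ = Σ Dₜ/(1+r)ᵗ + TV_7/(1+r)^7 = 198.1163

C$198.12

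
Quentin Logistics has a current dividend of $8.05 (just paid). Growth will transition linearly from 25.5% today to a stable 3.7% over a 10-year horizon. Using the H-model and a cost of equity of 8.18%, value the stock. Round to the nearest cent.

H-model: P₀ = D₀[(1+g_L) + H(g_S−g_L)]/(r−g_L), with H = 10/2 = 5.
P₀ = 8.05 × [(1+0.037) + 5×(0.255−0.037)] / (0.0818−0.037)
   = 8.05 × 2.1270 / 0.0448 = 382.1953

$382.20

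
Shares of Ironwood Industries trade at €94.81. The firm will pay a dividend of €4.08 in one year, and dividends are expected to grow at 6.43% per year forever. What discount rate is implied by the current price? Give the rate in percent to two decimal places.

Rearranging the constant-growth DDM: r = D₁/P₀ + g.
r = 4.0800 / 94.81 + 0.0643 = 0.04303 + 0.0643 = 0.10733

10.73%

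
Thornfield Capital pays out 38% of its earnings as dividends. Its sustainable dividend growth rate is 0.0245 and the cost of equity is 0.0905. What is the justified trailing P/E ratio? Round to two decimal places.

5.90

Justified trailing P/E = b(1+g)/(r−g) = 0.38×(1+0.0245)/(0.0905−0.0245) = 5.8986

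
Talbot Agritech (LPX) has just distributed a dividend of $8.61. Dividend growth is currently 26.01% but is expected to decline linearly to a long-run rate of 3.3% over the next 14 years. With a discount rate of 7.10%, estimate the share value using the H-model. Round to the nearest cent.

$594.25

H-model: P₀ = D₀[(1+g_L) + H(g_S−g_L)]/(r−g_L), with H = 14/2 = 7.
P₀ = 8.61 × [(1+0.033) + 7×(0.2601−0.033)] / (0.071−0.033)
   = 8.61 × 2.6227 / 0.038 = 594.2486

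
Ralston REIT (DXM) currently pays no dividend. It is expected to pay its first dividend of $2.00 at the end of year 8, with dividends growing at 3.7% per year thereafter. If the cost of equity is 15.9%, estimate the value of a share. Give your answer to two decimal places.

$5.84

Deferred-dividend DDM. At t=7 the remaining stream is a growing perpetuity with first payment D_8 = 2.00.
V_7 = D_8/(r−g) = 2.00/(0.159−0.037) = 16.3934
P₀ = V_7/(1+r)^7 = 16.3934/(1+0.159)^7 = 5.8356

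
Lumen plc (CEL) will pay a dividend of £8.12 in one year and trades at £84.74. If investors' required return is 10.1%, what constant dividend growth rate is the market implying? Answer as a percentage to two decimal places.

0.52%

From P₀ = D₁/(r − g), the implied growth is g = r − D₁/P₀.
g = 0.101 − 8.12/84.74 = 0.101 − 0.09582 = 0.00518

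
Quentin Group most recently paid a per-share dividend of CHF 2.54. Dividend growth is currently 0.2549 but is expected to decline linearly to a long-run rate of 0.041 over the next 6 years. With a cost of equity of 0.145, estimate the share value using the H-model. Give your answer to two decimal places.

H-model: P₀ = D₀[(1+g_L) + H(g_S−g_L)]/(r−g_L), with H = 6/2 = 3.
P₀ = 2.54 × [(1+0.041) + 3×(0.2549−0.041)] / (0.145−0.041)
   = 2.54 × 1.6827 / 0.104 = 41.0967

CHF 41.10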